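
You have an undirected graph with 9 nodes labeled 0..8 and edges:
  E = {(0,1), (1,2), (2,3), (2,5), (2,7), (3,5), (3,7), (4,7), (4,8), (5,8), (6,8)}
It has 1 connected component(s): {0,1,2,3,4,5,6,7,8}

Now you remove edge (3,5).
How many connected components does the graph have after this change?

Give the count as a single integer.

Initial component count: 1
Remove (3,5): not a bridge. Count unchanged: 1.
  After removal, components: {0,1,2,3,4,5,6,7,8}
New component count: 1

Answer: 1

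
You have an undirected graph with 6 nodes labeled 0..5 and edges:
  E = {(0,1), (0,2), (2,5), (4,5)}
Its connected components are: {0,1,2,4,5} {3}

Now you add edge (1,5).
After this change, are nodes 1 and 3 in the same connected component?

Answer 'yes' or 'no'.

Answer: no

Derivation:
Initial components: {0,1,2,4,5} {3}
Adding edge (1,5): both already in same component {0,1,2,4,5}. No change.
New components: {0,1,2,4,5} {3}
Are 1 and 3 in the same component? no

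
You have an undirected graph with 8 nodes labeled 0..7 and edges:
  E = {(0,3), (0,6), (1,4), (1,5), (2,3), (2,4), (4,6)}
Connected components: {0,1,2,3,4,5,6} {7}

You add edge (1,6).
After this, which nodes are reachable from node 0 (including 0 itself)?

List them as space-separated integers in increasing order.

Before: nodes reachable from 0: {0,1,2,3,4,5,6}
Adding (1,6): both endpoints already in same component. Reachability from 0 unchanged.
After: nodes reachable from 0: {0,1,2,3,4,5,6}

Answer: 0 1 2 3 4 5 6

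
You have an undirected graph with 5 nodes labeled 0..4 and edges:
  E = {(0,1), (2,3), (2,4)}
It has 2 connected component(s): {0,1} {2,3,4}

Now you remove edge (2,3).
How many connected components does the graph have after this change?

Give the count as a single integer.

Initial component count: 2
Remove (2,3): it was a bridge. Count increases: 2 -> 3.
  After removal, components: {0,1} {2,4} {3}
New component count: 3

Answer: 3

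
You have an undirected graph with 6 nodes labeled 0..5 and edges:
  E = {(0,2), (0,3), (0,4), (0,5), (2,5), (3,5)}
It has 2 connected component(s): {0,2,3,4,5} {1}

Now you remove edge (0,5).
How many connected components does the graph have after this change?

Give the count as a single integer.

Answer: 2

Derivation:
Initial component count: 2
Remove (0,5): not a bridge. Count unchanged: 2.
  After removal, components: {0,2,3,4,5} {1}
New component count: 2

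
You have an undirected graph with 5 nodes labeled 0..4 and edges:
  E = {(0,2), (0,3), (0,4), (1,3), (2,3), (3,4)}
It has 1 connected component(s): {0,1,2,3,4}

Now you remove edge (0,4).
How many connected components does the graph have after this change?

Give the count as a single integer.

Initial component count: 1
Remove (0,4): not a bridge. Count unchanged: 1.
  After removal, components: {0,1,2,3,4}
New component count: 1

Answer: 1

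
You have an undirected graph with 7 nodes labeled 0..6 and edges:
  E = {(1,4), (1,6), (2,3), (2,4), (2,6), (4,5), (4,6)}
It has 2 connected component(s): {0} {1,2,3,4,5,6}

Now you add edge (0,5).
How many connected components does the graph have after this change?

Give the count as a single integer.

Initial component count: 2
Add (0,5): merges two components. Count decreases: 2 -> 1.
New component count: 1

Answer: 1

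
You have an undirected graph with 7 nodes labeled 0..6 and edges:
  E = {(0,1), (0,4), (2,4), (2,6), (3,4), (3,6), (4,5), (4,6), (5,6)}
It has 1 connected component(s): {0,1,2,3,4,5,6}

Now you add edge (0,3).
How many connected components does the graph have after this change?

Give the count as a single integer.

Answer: 1

Derivation:
Initial component count: 1
Add (0,3): endpoints already in same component. Count unchanged: 1.
New component count: 1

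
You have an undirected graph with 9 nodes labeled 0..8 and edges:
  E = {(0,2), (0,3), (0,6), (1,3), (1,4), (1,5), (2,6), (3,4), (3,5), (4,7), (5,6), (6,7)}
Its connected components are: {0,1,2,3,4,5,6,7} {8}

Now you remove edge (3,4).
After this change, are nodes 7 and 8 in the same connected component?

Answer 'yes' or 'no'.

Initial components: {0,1,2,3,4,5,6,7} {8}
Removing edge (3,4): not a bridge — component count unchanged at 2.
New components: {0,1,2,3,4,5,6,7} {8}
Are 7 and 8 in the same component? no

Answer: no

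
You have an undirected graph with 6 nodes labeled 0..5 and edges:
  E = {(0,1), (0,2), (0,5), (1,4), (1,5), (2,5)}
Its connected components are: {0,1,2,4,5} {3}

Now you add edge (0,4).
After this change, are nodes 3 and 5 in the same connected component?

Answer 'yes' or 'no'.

Initial components: {0,1,2,4,5} {3}
Adding edge (0,4): both already in same component {0,1,2,4,5}. No change.
New components: {0,1,2,4,5} {3}
Are 3 and 5 in the same component? no

Answer: no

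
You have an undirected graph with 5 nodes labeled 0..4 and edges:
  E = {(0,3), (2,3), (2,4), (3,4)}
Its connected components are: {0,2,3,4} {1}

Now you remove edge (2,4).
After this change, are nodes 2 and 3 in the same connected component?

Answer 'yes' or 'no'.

Initial components: {0,2,3,4} {1}
Removing edge (2,4): not a bridge — component count unchanged at 2.
New components: {0,2,3,4} {1}
Are 2 and 3 in the same component? yes

Answer: yes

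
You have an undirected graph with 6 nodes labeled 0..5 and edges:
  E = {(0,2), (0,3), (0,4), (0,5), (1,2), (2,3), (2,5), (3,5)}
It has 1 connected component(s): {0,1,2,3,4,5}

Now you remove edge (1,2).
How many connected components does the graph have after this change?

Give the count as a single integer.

Initial component count: 1
Remove (1,2): it was a bridge. Count increases: 1 -> 2.
  After removal, components: {0,2,3,4,5} {1}
New component count: 2

Answer: 2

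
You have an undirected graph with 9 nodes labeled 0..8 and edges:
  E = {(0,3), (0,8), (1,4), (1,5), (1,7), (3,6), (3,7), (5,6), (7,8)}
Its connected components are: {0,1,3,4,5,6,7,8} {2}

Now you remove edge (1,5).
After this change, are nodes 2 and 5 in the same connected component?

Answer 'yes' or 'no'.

Initial components: {0,1,3,4,5,6,7,8} {2}
Removing edge (1,5): not a bridge — component count unchanged at 2.
New components: {0,1,3,4,5,6,7,8} {2}
Are 2 and 5 in the same component? no

Answer: no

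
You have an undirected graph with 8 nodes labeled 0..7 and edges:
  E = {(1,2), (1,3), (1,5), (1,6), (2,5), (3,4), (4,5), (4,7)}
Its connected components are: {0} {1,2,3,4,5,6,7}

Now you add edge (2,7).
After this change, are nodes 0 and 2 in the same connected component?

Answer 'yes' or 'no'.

Initial components: {0} {1,2,3,4,5,6,7}
Adding edge (2,7): both already in same component {1,2,3,4,5,6,7}. No change.
New components: {0} {1,2,3,4,5,6,7}
Are 0 and 2 in the same component? no

Answer: no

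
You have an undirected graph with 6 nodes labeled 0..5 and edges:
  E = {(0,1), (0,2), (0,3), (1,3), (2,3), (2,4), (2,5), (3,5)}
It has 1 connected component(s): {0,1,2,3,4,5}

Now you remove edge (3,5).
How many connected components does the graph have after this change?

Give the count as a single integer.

Answer: 1

Derivation:
Initial component count: 1
Remove (3,5): not a bridge. Count unchanged: 1.
  After removal, components: {0,1,2,3,4,5}
New component count: 1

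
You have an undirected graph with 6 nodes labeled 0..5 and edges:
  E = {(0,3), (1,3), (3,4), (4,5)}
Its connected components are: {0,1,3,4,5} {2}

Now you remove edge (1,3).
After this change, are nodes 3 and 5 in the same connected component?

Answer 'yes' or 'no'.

Initial components: {0,1,3,4,5} {2}
Removing edge (1,3): it was a bridge — component count 2 -> 3.
New components: {0,3,4,5} {1} {2}
Are 3 and 5 in the same component? yes

Answer: yes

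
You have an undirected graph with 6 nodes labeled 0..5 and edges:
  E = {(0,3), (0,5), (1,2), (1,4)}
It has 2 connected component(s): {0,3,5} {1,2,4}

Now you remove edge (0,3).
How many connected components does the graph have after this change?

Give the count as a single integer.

Answer: 3

Derivation:
Initial component count: 2
Remove (0,3): it was a bridge. Count increases: 2 -> 3.
  After removal, components: {0,5} {1,2,4} {3}
New component count: 3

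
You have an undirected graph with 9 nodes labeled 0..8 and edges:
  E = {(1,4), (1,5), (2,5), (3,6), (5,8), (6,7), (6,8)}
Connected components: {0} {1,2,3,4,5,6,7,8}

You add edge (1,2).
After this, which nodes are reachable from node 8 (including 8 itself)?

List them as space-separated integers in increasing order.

Before: nodes reachable from 8: {1,2,3,4,5,6,7,8}
Adding (1,2): both endpoints already in same component. Reachability from 8 unchanged.
After: nodes reachable from 8: {1,2,3,4,5,6,7,8}

Answer: 1 2 3 4 5 6 7 8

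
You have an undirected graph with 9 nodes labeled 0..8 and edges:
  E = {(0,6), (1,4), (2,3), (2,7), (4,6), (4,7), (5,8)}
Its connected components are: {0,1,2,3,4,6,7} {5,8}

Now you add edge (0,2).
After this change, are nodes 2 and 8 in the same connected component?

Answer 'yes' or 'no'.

Initial components: {0,1,2,3,4,6,7} {5,8}
Adding edge (0,2): both already in same component {0,1,2,3,4,6,7}. No change.
New components: {0,1,2,3,4,6,7} {5,8}
Are 2 and 8 in the same component? no

Answer: no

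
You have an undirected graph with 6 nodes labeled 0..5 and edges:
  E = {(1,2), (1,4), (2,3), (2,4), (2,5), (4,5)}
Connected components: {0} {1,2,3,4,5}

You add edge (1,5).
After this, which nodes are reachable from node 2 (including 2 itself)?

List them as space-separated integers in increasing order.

Answer: 1 2 3 4 5

Derivation:
Before: nodes reachable from 2: {1,2,3,4,5}
Adding (1,5): both endpoints already in same component. Reachability from 2 unchanged.
After: nodes reachable from 2: {1,2,3,4,5}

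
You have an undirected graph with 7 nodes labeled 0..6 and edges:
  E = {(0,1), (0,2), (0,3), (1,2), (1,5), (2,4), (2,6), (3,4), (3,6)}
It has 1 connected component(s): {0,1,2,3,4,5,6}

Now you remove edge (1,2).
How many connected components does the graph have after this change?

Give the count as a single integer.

Answer: 1

Derivation:
Initial component count: 1
Remove (1,2): not a bridge. Count unchanged: 1.
  After removal, components: {0,1,2,3,4,5,6}
New component count: 1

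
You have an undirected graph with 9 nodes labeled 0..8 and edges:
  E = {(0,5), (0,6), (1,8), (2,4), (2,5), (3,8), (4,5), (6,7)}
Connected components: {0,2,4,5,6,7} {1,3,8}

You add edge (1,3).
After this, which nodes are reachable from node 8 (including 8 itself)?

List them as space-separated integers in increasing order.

Answer: 1 3 8

Derivation:
Before: nodes reachable from 8: {1,3,8}
Adding (1,3): both endpoints already in same component. Reachability from 8 unchanged.
After: nodes reachable from 8: {1,3,8}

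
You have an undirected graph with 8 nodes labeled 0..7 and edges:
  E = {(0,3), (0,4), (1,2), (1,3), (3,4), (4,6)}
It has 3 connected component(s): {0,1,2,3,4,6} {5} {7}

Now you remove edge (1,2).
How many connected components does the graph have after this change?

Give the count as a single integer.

Answer: 4

Derivation:
Initial component count: 3
Remove (1,2): it was a bridge. Count increases: 3 -> 4.
  After removal, components: {0,1,3,4,6} {2} {5} {7}
New component count: 4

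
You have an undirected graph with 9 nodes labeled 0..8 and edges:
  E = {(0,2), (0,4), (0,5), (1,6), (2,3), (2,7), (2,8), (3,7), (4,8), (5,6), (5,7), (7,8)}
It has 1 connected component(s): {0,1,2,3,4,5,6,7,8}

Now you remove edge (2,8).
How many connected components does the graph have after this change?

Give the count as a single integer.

Initial component count: 1
Remove (2,8): not a bridge. Count unchanged: 1.
  After removal, components: {0,1,2,3,4,5,6,7,8}
New component count: 1

Answer: 1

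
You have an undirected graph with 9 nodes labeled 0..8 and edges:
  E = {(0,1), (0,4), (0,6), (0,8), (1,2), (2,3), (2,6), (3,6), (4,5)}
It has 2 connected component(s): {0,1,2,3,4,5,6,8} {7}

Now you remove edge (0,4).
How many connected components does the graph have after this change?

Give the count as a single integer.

Answer: 3

Derivation:
Initial component count: 2
Remove (0,4): it was a bridge. Count increases: 2 -> 3.
  After removal, components: {0,1,2,3,6,8} {4,5} {7}
New component count: 3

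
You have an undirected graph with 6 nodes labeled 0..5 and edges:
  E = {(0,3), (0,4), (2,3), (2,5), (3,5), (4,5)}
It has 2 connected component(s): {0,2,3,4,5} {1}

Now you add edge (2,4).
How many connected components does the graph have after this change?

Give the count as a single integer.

Initial component count: 2
Add (2,4): endpoints already in same component. Count unchanged: 2.
New component count: 2

Answer: 2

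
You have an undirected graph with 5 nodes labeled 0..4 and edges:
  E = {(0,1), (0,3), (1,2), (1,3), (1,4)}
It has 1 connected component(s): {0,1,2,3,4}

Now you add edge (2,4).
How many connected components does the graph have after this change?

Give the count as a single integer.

Initial component count: 1
Add (2,4): endpoints already in same component. Count unchanged: 1.
New component count: 1

Answer: 1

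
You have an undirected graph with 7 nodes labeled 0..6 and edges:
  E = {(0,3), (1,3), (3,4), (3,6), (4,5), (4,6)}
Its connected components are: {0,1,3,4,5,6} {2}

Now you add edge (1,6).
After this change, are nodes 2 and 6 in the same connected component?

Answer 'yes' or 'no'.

Answer: no

Derivation:
Initial components: {0,1,3,4,5,6} {2}
Adding edge (1,6): both already in same component {0,1,3,4,5,6}. No change.
New components: {0,1,3,4,5,6} {2}
Are 2 and 6 in the same component? no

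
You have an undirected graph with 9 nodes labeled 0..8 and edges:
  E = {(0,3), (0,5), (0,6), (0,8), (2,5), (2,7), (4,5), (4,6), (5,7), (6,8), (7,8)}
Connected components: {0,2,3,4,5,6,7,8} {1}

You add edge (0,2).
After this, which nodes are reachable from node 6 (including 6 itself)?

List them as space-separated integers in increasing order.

Answer: 0 2 3 4 5 6 7 8

Derivation:
Before: nodes reachable from 6: {0,2,3,4,5,6,7,8}
Adding (0,2): both endpoints already in same component. Reachability from 6 unchanged.
After: nodes reachable from 6: {0,2,3,4,5,6,7,8}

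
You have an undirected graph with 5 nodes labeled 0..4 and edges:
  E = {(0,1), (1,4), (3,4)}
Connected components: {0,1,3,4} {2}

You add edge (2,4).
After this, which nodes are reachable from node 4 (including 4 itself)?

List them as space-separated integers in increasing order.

Answer: 0 1 2 3 4

Derivation:
Before: nodes reachable from 4: {0,1,3,4}
Adding (2,4): merges 4's component with another. Reachability grows.
After: nodes reachable from 4: {0,1,2,3,4}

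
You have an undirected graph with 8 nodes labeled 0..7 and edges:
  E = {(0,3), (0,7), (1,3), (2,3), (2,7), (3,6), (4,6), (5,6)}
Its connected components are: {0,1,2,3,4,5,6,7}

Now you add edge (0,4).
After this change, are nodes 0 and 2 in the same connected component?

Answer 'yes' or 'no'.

Answer: yes

Derivation:
Initial components: {0,1,2,3,4,5,6,7}
Adding edge (0,4): both already in same component {0,1,2,3,4,5,6,7}. No change.
New components: {0,1,2,3,4,5,6,7}
Are 0 and 2 in the same component? yes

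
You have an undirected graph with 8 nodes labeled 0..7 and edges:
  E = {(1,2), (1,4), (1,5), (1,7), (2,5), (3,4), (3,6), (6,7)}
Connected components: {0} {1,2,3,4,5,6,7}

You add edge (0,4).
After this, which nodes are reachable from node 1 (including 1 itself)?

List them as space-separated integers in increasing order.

Before: nodes reachable from 1: {1,2,3,4,5,6,7}
Adding (0,4): merges 1's component with another. Reachability grows.
After: nodes reachable from 1: {0,1,2,3,4,5,6,7}

Answer: 0 1 2 3 4 5 6 7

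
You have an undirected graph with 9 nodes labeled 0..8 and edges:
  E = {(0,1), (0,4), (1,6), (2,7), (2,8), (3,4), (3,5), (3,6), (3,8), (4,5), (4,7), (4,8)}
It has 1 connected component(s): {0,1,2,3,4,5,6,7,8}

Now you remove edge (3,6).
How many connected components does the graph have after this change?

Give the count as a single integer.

Initial component count: 1
Remove (3,6): not a bridge. Count unchanged: 1.
  After removal, components: {0,1,2,3,4,5,6,7,8}
New component count: 1

Answer: 1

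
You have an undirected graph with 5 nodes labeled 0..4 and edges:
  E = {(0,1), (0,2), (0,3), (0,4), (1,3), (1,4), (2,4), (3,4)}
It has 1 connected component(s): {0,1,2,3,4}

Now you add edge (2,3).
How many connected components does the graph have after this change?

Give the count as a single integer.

Initial component count: 1
Add (2,3): endpoints already in same component. Count unchanged: 1.
New component count: 1

Answer: 1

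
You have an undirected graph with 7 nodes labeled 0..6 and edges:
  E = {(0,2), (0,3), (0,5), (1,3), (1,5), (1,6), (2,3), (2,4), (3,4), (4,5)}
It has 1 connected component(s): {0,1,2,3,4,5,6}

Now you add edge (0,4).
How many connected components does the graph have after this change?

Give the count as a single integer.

Answer: 1

Derivation:
Initial component count: 1
Add (0,4): endpoints already in same component. Count unchanged: 1.
New component count: 1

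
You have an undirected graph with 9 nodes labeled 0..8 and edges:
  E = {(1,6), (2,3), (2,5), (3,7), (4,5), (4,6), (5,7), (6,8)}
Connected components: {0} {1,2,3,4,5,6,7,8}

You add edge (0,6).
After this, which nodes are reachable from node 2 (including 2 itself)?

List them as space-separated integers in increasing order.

Answer: 0 1 2 3 4 5 6 7 8

Derivation:
Before: nodes reachable from 2: {1,2,3,4,5,6,7,8}
Adding (0,6): merges 2's component with another. Reachability grows.
After: nodes reachable from 2: {0,1,2,3,4,5,6,7,8}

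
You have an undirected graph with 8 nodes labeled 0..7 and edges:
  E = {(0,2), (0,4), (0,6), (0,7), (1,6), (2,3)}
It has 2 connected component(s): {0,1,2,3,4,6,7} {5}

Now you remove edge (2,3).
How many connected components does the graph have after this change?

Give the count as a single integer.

Answer: 3

Derivation:
Initial component count: 2
Remove (2,3): it was a bridge. Count increases: 2 -> 3.
  After removal, components: {0,1,2,4,6,7} {3} {5}
New component count: 3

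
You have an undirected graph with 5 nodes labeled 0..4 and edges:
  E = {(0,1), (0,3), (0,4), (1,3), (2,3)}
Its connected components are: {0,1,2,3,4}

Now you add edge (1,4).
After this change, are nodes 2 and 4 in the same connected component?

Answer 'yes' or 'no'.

Answer: yes

Derivation:
Initial components: {0,1,2,3,4}
Adding edge (1,4): both already in same component {0,1,2,3,4}. No change.
New components: {0,1,2,3,4}
Are 2 and 4 in the same component? yes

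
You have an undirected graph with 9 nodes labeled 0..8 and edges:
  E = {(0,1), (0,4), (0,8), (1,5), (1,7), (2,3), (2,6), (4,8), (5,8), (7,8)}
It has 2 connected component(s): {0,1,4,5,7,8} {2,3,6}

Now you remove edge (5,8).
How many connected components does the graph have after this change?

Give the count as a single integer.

Initial component count: 2
Remove (5,8): not a bridge. Count unchanged: 2.
  After removal, components: {0,1,4,5,7,8} {2,3,6}
New component count: 2

Answer: 2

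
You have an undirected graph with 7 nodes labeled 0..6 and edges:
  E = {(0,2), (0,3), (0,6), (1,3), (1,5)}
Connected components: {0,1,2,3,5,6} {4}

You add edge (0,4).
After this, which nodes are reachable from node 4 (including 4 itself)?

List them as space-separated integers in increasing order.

Answer: 0 1 2 3 4 5 6

Derivation:
Before: nodes reachable from 4: {4}
Adding (0,4): merges 4's component with another. Reachability grows.
After: nodes reachable from 4: {0,1,2,3,4,5,6}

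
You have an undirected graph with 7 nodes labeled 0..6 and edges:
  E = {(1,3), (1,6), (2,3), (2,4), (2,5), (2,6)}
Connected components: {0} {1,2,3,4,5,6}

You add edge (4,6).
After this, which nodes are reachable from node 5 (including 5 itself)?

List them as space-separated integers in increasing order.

Before: nodes reachable from 5: {1,2,3,4,5,6}
Adding (4,6): both endpoints already in same component. Reachability from 5 unchanged.
After: nodes reachable from 5: {1,2,3,4,5,6}

Answer: 1 2 3 4 5 6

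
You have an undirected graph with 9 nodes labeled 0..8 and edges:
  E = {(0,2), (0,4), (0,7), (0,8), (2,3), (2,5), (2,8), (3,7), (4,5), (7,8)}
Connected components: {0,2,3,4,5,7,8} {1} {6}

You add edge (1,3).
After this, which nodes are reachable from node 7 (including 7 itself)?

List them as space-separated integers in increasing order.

Before: nodes reachable from 7: {0,2,3,4,5,7,8}
Adding (1,3): merges 7's component with another. Reachability grows.
After: nodes reachable from 7: {0,1,2,3,4,5,7,8}

Answer: 0 1 2 3 4 5 7 8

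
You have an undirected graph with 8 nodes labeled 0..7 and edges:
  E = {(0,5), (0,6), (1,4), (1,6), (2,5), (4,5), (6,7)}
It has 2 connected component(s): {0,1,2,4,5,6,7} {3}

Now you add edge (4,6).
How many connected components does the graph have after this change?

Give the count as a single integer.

Initial component count: 2
Add (4,6): endpoints already in same component. Count unchanged: 2.
New component count: 2

Answer: 2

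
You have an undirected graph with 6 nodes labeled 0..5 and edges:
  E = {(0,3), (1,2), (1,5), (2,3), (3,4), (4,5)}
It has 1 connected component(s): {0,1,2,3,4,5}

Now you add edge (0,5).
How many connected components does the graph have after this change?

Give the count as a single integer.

Initial component count: 1
Add (0,5): endpoints already in same component. Count unchanged: 1.
New component count: 1

Answer: 1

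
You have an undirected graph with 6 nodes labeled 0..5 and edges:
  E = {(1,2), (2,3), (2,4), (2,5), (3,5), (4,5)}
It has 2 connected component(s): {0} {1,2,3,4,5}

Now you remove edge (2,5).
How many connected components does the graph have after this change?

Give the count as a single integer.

Answer: 2

Derivation:
Initial component count: 2
Remove (2,5): not a bridge. Count unchanged: 2.
  After removal, components: {0} {1,2,3,4,5}
New component count: 2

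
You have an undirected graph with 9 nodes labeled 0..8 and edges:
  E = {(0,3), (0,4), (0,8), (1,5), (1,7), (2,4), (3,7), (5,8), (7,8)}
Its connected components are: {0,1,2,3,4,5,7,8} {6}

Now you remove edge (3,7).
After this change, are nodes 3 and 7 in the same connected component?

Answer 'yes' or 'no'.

Answer: yes

Derivation:
Initial components: {0,1,2,3,4,5,7,8} {6}
Removing edge (3,7): not a bridge — component count unchanged at 2.
New components: {0,1,2,3,4,5,7,8} {6}
Are 3 and 7 in the same component? yes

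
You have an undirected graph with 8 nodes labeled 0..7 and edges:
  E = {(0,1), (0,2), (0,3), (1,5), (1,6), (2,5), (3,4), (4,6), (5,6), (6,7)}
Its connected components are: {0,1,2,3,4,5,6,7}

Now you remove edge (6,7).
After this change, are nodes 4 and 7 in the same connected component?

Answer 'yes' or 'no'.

Initial components: {0,1,2,3,4,5,6,7}
Removing edge (6,7): it was a bridge — component count 1 -> 2.
New components: {0,1,2,3,4,5,6} {7}
Are 4 and 7 in the same component? no

Answer: no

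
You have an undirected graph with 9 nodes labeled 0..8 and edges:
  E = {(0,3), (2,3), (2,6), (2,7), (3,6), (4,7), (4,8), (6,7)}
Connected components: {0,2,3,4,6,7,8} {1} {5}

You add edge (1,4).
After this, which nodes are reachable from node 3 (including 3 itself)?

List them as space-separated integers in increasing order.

Answer: 0 1 2 3 4 6 7 8

Derivation:
Before: nodes reachable from 3: {0,2,3,4,6,7,8}
Adding (1,4): merges 3's component with another. Reachability grows.
After: nodes reachable from 3: {0,1,2,3,4,6,7,8}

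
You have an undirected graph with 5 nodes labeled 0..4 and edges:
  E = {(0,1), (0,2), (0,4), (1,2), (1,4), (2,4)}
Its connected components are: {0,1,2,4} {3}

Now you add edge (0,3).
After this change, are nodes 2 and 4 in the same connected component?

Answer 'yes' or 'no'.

Answer: yes

Derivation:
Initial components: {0,1,2,4} {3}
Adding edge (0,3): merges {0,1,2,4} and {3}.
New components: {0,1,2,3,4}
Are 2 and 4 in the same component? yes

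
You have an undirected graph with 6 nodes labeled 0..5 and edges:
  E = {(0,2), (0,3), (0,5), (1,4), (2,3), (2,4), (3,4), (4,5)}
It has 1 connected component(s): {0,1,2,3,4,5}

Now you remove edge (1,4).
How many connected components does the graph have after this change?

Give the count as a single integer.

Initial component count: 1
Remove (1,4): it was a bridge. Count increases: 1 -> 2.
  After removal, components: {0,2,3,4,5} {1}
New component count: 2

Answer: 2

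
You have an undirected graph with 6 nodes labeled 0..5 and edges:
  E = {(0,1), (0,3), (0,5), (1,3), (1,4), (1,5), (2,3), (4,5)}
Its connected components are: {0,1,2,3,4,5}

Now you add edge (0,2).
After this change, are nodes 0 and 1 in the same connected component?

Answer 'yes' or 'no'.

Initial components: {0,1,2,3,4,5}
Adding edge (0,2): both already in same component {0,1,2,3,4,5}. No change.
New components: {0,1,2,3,4,5}
Are 0 and 1 in the same component? yes

Answer: yes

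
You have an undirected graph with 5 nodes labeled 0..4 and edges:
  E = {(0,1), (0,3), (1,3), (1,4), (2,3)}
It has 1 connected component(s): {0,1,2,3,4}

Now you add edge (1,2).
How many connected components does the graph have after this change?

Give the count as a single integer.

Answer: 1

Derivation:
Initial component count: 1
Add (1,2): endpoints already in same component. Count unchanged: 1.
New component count: 1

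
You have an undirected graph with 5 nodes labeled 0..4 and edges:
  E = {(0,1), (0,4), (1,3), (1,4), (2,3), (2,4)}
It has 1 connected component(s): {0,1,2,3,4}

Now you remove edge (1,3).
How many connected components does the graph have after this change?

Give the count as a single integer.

Initial component count: 1
Remove (1,3): not a bridge. Count unchanged: 1.
  After removal, components: {0,1,2,3,4}
New component count: 1

Answer: 1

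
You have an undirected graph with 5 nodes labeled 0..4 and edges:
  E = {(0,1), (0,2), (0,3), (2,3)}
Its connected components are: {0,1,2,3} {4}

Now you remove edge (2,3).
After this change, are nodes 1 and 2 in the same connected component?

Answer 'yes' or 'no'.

Initial components: {0,1,2,3} {4}
Removing edge (2,3): not a bridge — component count unchanged at 2.
New components: {0,1,2,3} {4}
Are 1 and 2 in the same component? yes

Answer: yes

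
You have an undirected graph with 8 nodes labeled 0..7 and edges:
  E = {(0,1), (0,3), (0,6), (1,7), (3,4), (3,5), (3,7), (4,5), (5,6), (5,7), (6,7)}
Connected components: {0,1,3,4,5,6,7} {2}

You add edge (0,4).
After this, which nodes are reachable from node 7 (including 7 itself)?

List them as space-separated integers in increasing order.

Answer: 0 1 3 4 5 6 7

Derivation:
Before: nodes reachable from 7: {0,1,3,4,5,6,7}
Adding (0,4): both endpoints already in same component. Reachability from 7 unchanged.
After: nodes reachable from 7: {0,1,3,4,5,6,7}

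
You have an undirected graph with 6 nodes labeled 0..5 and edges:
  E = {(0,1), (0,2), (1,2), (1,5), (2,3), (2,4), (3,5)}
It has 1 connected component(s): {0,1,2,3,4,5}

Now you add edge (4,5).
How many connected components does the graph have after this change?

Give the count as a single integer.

Initial component count: 1
Add (4,5): endpoints already in same component. Count unchanged: 1.
New component count: 1

Answer: 1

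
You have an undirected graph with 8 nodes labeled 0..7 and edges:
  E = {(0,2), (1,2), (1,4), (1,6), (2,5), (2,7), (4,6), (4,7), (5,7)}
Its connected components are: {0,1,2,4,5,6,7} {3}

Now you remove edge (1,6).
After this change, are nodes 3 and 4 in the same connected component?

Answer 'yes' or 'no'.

Answer: no

Derivation:
Initial components: {0,1,2,4,5,6,7} {3}
Removing edge (1,6): not a bridge — component count unchanged at 2.
New components: {0,1,2,4,5,6,7} {3}
Are 3 and 4 in the same component? no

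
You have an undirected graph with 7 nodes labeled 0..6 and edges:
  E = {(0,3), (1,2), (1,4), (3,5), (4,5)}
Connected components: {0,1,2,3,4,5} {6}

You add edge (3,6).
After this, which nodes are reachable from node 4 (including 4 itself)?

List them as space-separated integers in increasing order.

Before: nodes reachable from 4: {0,1,2,3,4,5}
Adding (3,6): merges 4's component with another. Reachability grows.
After: nodes reachable from 4: {0,1,2,3,4,5,6}

Answer: 0 1 2 3 4 5 6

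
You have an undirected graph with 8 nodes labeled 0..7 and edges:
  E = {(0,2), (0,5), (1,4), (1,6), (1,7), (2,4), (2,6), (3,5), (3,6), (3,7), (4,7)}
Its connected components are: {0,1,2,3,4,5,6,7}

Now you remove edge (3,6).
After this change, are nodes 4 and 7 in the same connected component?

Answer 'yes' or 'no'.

Answer: yes

Derivation:
Initial components: {0,1,2,3,4,5,6,7}
Removing edge (3,6): not a bridge — component count unchanged at 1.
New components: {0,1,2,3,4,5,6,7}
Are 4 and 7 in the same component? yes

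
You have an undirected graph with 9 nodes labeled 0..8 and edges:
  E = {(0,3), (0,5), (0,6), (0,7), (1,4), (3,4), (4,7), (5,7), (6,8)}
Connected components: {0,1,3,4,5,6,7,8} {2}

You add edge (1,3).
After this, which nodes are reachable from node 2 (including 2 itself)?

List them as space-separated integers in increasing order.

Answer: 2

Derivation:
Before: nodes reachable from 2: {2}
Adding (1,3): both endpoints already in same component. Reachability from 2 unchanged.
After: nodes reachable from 2: {2}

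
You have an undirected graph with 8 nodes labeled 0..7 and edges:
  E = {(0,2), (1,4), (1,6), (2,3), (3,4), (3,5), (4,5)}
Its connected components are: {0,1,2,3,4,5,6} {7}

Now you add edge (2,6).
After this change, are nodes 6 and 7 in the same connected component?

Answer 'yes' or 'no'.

Answer: no

Derivation:
Initial components: {0,1,2,3,4,5,6} {7}
Adding edge (2,6): both already in same component {0,1,2,3,4,5,6}. No change.
New components: {0,1,2,3,4,5,6} {7}
Are 6 and 7 in the same component? no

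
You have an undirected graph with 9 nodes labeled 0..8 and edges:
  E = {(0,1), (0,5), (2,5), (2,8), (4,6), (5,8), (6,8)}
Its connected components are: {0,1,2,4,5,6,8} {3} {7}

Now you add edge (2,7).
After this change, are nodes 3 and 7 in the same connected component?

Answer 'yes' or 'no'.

Answer: no

Derivation:
Initial components: {0,1,2,4,5,6,8} {3} {7}
Adding edge (2,7): merges {0,1,2,4,5,6,8} and {7}.
New components: {0,1,2,4,5,6,7,8} {3}
Are 3 and 7 in the same component? no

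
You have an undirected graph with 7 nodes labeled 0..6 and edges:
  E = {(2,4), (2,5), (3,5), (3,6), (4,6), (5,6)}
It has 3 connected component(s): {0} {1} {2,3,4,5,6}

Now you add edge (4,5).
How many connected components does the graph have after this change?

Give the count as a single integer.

Answer: 3

Derivation:
Initial component count: 3
Add (4,5): endpoints already in same component. Count unchanged: 3.
New component count: 3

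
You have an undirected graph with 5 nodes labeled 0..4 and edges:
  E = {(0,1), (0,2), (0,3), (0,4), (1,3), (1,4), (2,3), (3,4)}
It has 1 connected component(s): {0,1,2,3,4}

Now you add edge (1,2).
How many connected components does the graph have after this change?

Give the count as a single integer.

Initial component count: 1
Add (1,2): endpoints already in same component. Count unchanged: 1.
New component count: 1

Answer: 1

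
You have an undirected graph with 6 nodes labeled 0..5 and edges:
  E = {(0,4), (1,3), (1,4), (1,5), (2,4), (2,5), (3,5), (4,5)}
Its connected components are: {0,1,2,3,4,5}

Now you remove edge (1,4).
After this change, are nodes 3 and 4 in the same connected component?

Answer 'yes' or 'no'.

Initial components: {0,1,2,3,4,5}
Removing edge (1,4): not a bridge — component count unchanged at 1.
New components: {0,1,2,3,4,5}
Are 3 and 4 in the same component? yes

Answer: yes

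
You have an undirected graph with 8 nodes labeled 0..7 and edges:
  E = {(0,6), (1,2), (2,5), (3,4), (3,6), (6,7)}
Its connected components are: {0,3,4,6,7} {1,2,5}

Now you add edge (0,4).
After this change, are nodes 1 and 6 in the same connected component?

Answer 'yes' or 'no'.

Answer: no

Derivation:
Initial components: {0,3,4,6,7} {1,2,5}
Adding edge (0,4): both already in same component {0,3,4,6,7}. No change.
New components: {0,3,4,6,7} {1,2,5}
Are 1 and 6 in the same component? no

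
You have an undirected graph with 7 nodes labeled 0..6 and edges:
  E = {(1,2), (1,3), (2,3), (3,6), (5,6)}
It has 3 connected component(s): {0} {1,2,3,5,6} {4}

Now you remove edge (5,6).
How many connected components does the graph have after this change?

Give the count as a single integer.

Initial component count: 3
Remove (5,6): it was a bridge. Count increases: 3 -> 4.
  After removal, components: {0} {1,2,3,6} {4} {5}
New component count: 4

Answer: 4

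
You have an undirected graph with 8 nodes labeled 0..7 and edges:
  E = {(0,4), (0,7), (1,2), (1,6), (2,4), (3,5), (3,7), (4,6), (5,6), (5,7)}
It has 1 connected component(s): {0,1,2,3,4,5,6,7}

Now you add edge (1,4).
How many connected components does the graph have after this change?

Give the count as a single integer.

Answer: 1

Derivation:
Initial component count: 1
Add (1,4): endpoints already in same component. Count unchanged: 1.
New component count: 1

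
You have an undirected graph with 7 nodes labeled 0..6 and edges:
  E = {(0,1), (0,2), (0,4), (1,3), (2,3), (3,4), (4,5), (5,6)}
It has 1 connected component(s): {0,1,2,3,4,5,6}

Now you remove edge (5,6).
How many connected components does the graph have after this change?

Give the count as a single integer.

Answer: 2

Derivation:
Initial component count: 1
Remove (5,6): it was a bridge. Count increases: 1 -> 2.
  After removal, components: {0,1,2,3,4,5} {6}
New component count: 2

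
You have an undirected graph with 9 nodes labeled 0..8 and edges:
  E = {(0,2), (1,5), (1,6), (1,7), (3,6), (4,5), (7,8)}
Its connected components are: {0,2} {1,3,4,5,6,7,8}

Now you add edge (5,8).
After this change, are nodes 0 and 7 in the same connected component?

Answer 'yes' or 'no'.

Initial components: {0,2} {1,3,4,5,6,7,8}
Adding edge (5,8): both already in same component {1,3,4,5,6,7,8}. No change.
New components: {0,2} {1,3,4,5,6,7,8}
Are 0 and 7 in the same component? no

Answer: no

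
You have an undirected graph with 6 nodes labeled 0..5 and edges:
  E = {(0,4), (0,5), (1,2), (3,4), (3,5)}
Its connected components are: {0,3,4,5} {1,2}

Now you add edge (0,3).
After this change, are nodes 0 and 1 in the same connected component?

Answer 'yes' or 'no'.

Answer: no

Derivation:
Initial components: {0,3,4,5} {1,2}
Adding edge (0,3): both already in same component {0,3,4,5}. No change.
New components: {0,3,4,5} {1,2}
Are 0 and 1 in the same component? no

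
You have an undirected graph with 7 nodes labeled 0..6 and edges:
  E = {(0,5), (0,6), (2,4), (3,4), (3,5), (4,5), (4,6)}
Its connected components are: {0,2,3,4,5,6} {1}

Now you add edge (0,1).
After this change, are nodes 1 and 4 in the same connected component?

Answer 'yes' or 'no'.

Answer: yes

Derivation:
Initial components: {0,2,3,4,5,6} {1}
Adding edge (0,1): merges {0,2,3,4,5,6} and {1}.
New components: {0,1,2,3,4,5,6}
Are 1 and 4 in the same component? yes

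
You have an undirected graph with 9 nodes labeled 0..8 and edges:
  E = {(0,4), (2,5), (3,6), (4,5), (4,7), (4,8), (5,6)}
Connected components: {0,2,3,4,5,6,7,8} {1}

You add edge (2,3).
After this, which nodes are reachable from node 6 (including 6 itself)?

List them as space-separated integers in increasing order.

Answer: 0 2 3 4 5 6 7 8

Derivation:
Before: nodes reachable from 6: {0,2,3,4,5,6,7,8}
Adding (2,3): both endpoints already in same component. Reachability from 6 unchanged.
After: nodes reachable from 6: {0,2,3,4,5,6,7,8}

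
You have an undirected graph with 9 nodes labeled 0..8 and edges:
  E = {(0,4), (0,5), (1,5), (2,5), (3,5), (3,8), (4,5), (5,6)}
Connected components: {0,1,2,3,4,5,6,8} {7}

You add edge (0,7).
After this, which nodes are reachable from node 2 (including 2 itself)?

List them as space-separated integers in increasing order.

Answer: 0 1 2 3 4 5 6 7 8

Derivation:
Before: nodes reachable from 2: {0,1,2,3,4,5,6,8}
Adding (0,7): merges 2's component with another. Reachability grows.
After: nodes reachable from 2: {0,1,2,3,4,5,6,7,8}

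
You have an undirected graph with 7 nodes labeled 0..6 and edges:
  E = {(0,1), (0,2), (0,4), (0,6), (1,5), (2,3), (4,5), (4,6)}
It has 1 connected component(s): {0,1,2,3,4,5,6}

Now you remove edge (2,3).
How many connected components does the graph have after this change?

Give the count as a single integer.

Answer: 2

Derivation:
Initial component count: 1
Remove (2,3): it was a bridge. Count increases: 1 -> 2.
  After removal, components: {0,1,2,4,5,6} {3}
New component count: 2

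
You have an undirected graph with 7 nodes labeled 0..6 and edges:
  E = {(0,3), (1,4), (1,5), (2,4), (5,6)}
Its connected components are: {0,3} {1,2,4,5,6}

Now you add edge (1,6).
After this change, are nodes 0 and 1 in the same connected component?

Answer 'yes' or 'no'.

Initial components: {0,3} {1,2,4,5,6}
Adding edge (1,6): both already in same component {1,2,4,5,6}. No change.
New components: {0,3} {1,2,4,5,6}
Are 0 and 1 in the same component? no

Answer: no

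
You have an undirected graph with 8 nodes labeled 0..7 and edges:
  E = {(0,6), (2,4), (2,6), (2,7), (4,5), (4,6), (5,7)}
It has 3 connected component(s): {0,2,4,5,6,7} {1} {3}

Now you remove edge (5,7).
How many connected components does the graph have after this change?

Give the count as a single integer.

Answer: 3

Derivation:
Initial component count: 3
Remove (5,7): not a bridge. Count unchanged: 3.
  After removal, components: {0,2,4,5,6,7} {1} {3}
New component count: 3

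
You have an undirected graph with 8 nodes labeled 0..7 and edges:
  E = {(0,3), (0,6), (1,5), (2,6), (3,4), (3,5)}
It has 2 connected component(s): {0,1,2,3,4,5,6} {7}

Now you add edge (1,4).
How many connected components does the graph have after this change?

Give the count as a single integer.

Initial component count: 2
Add (1,4): endpoints already in same component. Count unchanged: 2.
New component count: 2

Answer: 2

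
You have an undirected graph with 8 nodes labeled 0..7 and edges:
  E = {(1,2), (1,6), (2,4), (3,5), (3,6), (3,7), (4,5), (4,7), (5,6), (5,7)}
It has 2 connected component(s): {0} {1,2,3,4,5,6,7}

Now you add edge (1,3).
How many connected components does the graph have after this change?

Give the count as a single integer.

Initial component count: 2
Add (1,3): endpoints already in same component. Count unchanged: 2.
New component count: 2

Answer: 2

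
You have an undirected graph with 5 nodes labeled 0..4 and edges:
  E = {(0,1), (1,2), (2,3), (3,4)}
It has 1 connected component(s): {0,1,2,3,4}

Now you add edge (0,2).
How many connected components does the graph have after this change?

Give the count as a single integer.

Initial component count: 1
Add (0,2): endpoints already in same component. Count unchanged: 1.
New component count: 1

Answer: 1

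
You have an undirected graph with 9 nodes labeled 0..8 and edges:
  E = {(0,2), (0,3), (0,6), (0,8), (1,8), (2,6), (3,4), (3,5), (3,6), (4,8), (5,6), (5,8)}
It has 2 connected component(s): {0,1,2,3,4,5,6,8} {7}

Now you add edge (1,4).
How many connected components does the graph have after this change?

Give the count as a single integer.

Answer: 2

Derivation:
Initial component count: 2
Add (1,4): endpoints already in same component. Count unchanged: 2.
New component count: 2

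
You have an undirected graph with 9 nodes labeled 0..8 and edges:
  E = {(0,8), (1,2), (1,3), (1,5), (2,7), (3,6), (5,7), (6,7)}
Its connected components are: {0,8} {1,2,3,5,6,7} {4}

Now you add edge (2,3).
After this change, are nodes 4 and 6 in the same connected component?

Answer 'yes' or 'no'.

Answer: no

Derivation:
Initial components: {0,8} {1,2,3,5,6,7} {4}
Adding edge (2,3): both already in same component {1,2,3,5,6,7}. No change.
New components: {0,8} {1,2,3,5,6,7} {4}
Are 4 and 6 in the same component? no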